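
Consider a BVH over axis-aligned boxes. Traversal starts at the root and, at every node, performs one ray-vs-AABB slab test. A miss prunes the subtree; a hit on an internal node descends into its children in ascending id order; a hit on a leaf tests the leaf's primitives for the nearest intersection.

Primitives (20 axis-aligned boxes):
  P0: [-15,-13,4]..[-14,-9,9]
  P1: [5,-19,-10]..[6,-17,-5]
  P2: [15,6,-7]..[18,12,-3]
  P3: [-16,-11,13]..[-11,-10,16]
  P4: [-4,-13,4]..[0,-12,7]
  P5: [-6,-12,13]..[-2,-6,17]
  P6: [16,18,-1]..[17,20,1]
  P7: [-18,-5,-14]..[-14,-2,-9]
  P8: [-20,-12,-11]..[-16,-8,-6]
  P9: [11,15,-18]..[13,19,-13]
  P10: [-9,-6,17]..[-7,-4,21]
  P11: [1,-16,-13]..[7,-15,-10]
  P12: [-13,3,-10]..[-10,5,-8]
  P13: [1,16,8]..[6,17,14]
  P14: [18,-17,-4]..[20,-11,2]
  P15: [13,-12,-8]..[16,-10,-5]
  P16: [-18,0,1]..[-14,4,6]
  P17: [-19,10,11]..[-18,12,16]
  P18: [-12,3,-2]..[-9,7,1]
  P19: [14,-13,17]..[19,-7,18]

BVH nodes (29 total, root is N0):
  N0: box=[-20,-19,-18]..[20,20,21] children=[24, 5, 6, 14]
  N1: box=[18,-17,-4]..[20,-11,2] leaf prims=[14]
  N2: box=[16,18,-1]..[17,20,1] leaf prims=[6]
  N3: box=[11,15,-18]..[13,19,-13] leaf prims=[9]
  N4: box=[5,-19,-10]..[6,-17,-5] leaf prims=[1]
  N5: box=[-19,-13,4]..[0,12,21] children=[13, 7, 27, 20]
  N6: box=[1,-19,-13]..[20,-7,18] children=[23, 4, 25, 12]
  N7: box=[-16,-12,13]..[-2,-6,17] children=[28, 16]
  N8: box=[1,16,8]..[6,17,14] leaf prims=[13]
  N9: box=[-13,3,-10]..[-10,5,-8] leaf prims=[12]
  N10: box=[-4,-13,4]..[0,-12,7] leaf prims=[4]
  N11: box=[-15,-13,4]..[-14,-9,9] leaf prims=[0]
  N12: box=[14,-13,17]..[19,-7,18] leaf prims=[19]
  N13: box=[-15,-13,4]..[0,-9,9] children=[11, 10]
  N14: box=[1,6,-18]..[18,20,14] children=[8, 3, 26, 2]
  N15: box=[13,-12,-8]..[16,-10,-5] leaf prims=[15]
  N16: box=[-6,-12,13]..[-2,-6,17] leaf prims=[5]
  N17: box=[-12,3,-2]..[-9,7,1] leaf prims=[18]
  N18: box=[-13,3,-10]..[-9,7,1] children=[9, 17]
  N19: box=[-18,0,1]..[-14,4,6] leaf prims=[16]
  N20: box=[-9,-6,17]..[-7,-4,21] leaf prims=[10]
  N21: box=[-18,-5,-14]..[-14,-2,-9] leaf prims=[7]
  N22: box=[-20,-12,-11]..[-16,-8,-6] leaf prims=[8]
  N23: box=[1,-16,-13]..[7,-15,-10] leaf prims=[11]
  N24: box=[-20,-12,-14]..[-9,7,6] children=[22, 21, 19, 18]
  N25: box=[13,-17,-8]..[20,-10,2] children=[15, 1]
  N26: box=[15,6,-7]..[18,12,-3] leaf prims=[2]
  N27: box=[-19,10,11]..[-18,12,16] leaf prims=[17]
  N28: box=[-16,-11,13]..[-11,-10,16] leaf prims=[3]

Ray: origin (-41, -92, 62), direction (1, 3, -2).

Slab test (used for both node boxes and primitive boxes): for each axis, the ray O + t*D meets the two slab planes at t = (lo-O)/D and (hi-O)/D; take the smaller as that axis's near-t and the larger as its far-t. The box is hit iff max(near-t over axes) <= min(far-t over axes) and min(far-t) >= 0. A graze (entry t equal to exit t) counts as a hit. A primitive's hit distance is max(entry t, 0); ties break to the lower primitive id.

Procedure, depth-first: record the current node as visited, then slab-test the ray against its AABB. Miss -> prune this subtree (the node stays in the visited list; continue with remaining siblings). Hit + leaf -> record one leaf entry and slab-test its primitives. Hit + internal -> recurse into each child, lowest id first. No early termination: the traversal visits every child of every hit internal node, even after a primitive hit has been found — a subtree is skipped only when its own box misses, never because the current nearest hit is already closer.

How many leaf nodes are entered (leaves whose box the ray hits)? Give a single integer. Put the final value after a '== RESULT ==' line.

Traverse from the root:
N0 x:[21,61] y:[73/3,112/3] z:[41/2,40] -> hit [73/3,112/3], descend [5, 6, 14, 24]
  N5 x:[22,41] y:[79/3,104/3] z:[41/2,29] -> hit [79/3,29], descend [7, 13, 20, 27]
    N7 x:[25,39] y:[80/3,86/3] z:[45/2,49/2] -> miss, prune
    N13 x:[26,41] y:[79/3,83/3] z:[53/2,29] -> hit [53/2,83/3], descend [10, 11]
      N10 x:[37,41] y:[79/3,80/3] z:[55/2,29] -> miss, prune
      N11 x:[26,27] y:[79/3,83/3] z:[53/2,29] -> hit [53/2,27] leaf, test {P0@t=53/2}
    N20 x:[32,34] y:[86/3,88/3] z:[41/2,45/2] -> miss, prune
    N27 x:[22,23] y:[34,104/3] z:[23,51/2] -> miss, prune
  N6 x:[42,61] y:[73/3,85/3] z:[22,75/2] -> miss, prune
  N14 x:[42,59] y:[98/3,112/3] z:[24,40] -> miss, prune
  N24 x:[21,32] y:[80/3,33] z:[28,38] -> hit [28,32], descend [18, 19, 21, 22]
    N18 x:[28,32] y:[95/3,33] z:[61/2,36] -> hit [95/3,32], descend [9, 17]
      N9 x:[28,31] y:[95/3,97/3] z:[35,36] -> miss, prune
      N17 x:[29,32] y:[95/3,33] z:[61/2,32] -> hit [95/3,32] leaf, test {P18@t=95/3}
    N19 x:[23,27] y:[92/3,32] z:[28,61/2] -> miss, prune
    N21 x:[23,27] y:[29,30] z:[71/2,38] -> miss, prune
    N22 x:[21,25] y:[80/3,28] z:[34,73/2] -> miss, prune

Summary -> nodes [0, 5, 7, 13, 10, 11, 20, 27, 6, 14, 24, 18, 9, 17, 19, 21, 22]; box-tests=17; leaf-entries=2; first=P0

== RESULT ==
2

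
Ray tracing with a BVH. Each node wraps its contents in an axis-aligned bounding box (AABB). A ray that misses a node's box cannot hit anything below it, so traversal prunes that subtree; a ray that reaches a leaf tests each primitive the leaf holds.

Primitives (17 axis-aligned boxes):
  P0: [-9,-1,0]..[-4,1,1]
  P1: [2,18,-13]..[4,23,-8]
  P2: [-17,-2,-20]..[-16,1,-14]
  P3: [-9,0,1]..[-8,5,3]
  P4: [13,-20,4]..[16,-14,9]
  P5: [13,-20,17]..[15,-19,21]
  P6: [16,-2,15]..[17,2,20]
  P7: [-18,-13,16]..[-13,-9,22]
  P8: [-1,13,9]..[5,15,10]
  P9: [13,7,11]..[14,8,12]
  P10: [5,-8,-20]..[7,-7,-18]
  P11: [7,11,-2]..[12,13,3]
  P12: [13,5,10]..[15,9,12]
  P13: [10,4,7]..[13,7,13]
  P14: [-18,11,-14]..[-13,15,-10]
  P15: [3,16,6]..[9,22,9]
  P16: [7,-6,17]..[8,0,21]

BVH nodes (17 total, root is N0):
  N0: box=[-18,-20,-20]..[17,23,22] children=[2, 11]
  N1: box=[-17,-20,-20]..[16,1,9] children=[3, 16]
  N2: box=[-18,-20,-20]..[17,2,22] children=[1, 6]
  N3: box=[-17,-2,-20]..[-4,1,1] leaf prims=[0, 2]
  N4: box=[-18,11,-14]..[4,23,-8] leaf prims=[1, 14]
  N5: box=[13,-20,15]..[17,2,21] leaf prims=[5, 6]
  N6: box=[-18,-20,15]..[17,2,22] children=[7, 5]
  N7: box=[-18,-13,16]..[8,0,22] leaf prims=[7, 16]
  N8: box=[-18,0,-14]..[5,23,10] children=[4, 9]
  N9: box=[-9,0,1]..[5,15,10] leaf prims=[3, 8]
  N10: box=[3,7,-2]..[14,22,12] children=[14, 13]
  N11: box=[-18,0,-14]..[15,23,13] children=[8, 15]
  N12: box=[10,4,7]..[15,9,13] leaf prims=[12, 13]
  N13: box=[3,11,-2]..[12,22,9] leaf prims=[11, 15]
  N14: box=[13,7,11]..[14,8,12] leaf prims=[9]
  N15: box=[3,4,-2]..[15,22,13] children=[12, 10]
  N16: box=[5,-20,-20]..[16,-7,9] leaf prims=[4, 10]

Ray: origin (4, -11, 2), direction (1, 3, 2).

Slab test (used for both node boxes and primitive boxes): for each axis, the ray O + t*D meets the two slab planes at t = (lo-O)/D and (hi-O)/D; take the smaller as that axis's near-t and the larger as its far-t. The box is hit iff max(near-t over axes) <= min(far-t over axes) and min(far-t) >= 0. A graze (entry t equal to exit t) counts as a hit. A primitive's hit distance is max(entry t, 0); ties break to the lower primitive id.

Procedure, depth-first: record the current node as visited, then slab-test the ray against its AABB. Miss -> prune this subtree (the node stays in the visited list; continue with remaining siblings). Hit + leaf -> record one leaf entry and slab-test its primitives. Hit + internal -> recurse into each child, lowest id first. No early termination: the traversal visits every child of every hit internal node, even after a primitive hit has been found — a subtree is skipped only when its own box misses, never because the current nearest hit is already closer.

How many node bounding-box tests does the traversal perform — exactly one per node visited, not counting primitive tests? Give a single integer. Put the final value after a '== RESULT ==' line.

Traverse from the root:
N0 x:[-22,13] y:[-3,34/3] z:[-11,10] -> hit [-3,10], descend [2, 11]
  N2 x:[-22,13] y:[-3,13/3] z:[-11,10] -> hit [-3,13/3], descend [1, 6]
    N1 x:[-21,12] y:[-3,4] z:[-11,7/2] -> hit [-3,7/2], descend [3, 16]
      N3 x:[-21,-8] y:[3,4] z:[-11,-1/2] -> miss, prune
      N16 x:[1,12] y:[-3,4/3] z:[-11,7/2] -> hit [1,4/3] leaf, test {P4(miss), P10(miss)}
    N6 x:[-22,13] y:[-3,13/3] z:[13/2,10] -> miss, prune
  N11 x:[-22,11] y:[11/3,34/3] z:[-8,11/2] -> hit [11/3,11/2], descend [8, 15]
    N8 x:[-22,1] y:[11/3,34/3] z:[-8,4] -> miss, prune
    N15 x:[-1,11] y:[5,11] z:[-2,11/2] -> hit [5,11/2], descend [10, 12]
      N10 x:[-1,10] y:[6,11] z:[-2,5] -> miss, prune
      N12 x:[6,11] y:[5,20/3] z:[5/2,11/2] -> miss, prune

order=[0, 2, 1, 3, 16, 6, 11, 8, 15, 10, 12]  |boxes|=11  |leaves|=1  hit=miss

== RESULT ==
11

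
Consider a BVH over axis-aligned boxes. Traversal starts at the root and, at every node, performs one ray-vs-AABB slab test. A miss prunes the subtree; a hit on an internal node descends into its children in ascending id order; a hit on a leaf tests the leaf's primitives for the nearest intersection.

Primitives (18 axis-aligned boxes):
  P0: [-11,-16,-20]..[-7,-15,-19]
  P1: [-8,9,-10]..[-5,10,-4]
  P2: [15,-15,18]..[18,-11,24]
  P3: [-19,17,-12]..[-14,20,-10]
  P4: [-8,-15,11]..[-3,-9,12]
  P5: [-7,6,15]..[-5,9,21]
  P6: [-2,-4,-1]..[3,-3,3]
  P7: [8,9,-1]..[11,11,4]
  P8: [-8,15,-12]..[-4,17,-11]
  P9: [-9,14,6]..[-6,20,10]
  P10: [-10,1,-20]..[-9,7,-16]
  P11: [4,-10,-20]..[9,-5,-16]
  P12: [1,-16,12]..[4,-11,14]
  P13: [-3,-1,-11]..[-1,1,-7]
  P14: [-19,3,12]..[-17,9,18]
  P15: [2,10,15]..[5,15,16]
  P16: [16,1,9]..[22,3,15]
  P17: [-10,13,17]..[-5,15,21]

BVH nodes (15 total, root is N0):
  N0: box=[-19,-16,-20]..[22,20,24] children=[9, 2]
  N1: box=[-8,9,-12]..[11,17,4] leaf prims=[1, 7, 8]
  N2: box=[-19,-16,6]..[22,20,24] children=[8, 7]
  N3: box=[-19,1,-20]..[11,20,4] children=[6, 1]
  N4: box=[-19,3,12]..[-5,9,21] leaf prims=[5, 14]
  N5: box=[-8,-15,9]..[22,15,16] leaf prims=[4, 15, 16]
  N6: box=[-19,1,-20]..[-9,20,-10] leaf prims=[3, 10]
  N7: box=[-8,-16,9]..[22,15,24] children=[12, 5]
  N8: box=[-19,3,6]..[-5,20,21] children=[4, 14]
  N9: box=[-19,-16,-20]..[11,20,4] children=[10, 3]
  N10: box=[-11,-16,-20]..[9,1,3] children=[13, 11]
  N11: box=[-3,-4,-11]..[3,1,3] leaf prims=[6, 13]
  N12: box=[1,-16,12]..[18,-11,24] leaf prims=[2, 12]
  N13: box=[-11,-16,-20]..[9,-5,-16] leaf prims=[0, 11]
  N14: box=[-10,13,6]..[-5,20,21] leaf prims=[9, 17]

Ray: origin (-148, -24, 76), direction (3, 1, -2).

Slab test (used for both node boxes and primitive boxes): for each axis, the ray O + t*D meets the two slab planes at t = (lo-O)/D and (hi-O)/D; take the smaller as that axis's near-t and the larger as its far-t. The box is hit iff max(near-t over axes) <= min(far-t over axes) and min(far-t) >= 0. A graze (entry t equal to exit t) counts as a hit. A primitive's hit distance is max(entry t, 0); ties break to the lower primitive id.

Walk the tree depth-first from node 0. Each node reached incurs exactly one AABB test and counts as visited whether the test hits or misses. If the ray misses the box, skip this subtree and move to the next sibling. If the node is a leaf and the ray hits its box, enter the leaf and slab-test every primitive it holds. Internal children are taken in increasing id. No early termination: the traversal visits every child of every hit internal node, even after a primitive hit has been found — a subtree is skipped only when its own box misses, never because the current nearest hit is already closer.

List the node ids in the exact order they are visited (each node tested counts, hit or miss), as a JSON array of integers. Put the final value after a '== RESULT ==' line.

Trace the traversal:
N0 x:[43,170/3] y:[8,44] z:[26,48] -> hit [43,44], descend [2, 9]
  N2 x:[43,170/3] y:[8,44] z:[26,35] -> miss, prune
  N9 x:[43,53] y:[8,44] z:[36,48] -> hit [43,44], descend [3, 10]
    N3 x:[43,53] y:[25,44] z:[36,48] -> hit [43,44], descend [1, 6]
      N1 x:[140/3,53] y:[33,41] z:[36,44] -> miss, prune
      N6 x:[43,139/3] y:[25,44] z:[43,48] -> hit [43,44] leaf, test {P3@t=43, P10(miss)}
    N10 x:[137/3,157/3] y:[8,25] z:[73/2,48] -> miss, prune

Summary -> nodes [0, 2, 9, 3, 1, 6, 10]; box-tests=7; leaf-entries=1; first=P3

== RESULT ==
[0, 2, 9, 3, 1, 6, 10]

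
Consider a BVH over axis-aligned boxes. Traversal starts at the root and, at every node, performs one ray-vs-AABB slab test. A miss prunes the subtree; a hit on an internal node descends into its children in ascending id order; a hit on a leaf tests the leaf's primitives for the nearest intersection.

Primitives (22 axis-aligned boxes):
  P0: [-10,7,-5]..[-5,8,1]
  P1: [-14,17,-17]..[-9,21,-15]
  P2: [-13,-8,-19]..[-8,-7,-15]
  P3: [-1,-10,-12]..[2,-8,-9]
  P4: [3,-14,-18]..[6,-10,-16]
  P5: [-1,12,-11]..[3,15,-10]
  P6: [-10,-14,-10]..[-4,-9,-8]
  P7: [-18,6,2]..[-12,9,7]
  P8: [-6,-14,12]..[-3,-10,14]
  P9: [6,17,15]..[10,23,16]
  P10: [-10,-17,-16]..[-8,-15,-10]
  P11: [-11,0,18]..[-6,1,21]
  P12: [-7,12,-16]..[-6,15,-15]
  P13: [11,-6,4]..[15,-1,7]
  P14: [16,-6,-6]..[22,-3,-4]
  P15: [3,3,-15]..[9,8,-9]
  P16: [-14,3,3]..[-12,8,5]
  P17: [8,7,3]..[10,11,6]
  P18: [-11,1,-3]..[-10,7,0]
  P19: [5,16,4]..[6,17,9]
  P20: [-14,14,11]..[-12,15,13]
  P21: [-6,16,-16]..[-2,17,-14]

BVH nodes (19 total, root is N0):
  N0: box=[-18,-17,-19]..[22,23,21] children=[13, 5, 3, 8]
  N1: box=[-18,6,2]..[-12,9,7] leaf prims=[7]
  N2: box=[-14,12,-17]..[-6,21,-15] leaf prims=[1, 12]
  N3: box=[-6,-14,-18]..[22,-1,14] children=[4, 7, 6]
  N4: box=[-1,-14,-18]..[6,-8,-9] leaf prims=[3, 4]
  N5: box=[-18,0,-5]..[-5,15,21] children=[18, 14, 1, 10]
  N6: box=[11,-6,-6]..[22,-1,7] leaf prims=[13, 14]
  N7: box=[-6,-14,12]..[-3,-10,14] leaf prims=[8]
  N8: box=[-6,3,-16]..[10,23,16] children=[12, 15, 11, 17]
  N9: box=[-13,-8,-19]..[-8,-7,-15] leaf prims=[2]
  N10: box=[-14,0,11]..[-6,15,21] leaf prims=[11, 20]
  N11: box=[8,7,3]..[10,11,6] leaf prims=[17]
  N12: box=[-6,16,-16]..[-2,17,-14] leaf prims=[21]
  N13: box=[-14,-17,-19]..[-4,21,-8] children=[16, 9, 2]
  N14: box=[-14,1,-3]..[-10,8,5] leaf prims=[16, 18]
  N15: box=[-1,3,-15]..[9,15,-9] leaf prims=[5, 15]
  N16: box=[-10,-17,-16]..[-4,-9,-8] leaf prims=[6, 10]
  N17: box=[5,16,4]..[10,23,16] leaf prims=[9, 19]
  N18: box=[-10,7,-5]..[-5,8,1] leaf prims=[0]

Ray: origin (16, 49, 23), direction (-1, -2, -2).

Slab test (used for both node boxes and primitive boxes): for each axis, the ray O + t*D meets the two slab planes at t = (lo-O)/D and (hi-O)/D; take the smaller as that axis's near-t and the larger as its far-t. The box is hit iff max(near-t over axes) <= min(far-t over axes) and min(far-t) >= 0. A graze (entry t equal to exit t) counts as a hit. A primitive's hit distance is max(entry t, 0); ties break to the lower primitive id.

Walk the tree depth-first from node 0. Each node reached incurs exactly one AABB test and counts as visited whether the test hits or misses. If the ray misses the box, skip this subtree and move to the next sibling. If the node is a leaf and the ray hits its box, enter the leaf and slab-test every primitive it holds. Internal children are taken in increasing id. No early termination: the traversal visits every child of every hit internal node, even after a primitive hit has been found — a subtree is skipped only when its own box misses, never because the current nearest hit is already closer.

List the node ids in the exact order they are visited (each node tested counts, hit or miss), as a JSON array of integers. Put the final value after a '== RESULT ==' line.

Walk:
N0 x:[-6,34] y:[13,33] z:[1,21] -> hit [13,21], descend [3, 5, 8, 13]
  N3 x:[-6,22] y:[25,63/2] z:[9/2,41/2] -> miss, prune
  N5 x:[21,34] y:[17,49/2] z:[1,14] -> miss, prune
  N8 x:[6,22] y:[13,23] z:[7/2,39/2] -> hit [13,39/2], descend [11, 12, 15, 17]
    N11 x:[6,8] y:[19,21] z:[17/2,10] -> miss, prune
    N12 x:[18,22] y:[16,33/2] z:[37/2,39/2] -> miss, prune
    N15 x:[7,17] y:[17,23] z:[16,19] -> hit [17,17] leaf, test {P5@t=17, P15(miss)}
    N17 x:[6,11] y:[13,33/2] z:[7/2,19/2] -> miss, prune
  N13 x:[20,30] y:[14,33] z:[31/2,21] -> hit [20,21], descend [2, 9, 16]
    N2 x:[22,30] y:[14,37/2] z:[19,20] -> miss, prune
    N9 x:[24,29] y:[28,57/2] z:[19,21] -> miss, prune
    N16 x:[20,26] y:[29,33] z:[31/2,39/2] -> miss, prune

order=[0, 3, 5, 8, 11, 12, 15, 17, 13, 2, 9, 16]  |boxes|=12  |leaves|=1  hit=P5

== RESULT ==
[0, 3, 5, 8, 11, 12, 15, 17, 13, 2, 9, 16]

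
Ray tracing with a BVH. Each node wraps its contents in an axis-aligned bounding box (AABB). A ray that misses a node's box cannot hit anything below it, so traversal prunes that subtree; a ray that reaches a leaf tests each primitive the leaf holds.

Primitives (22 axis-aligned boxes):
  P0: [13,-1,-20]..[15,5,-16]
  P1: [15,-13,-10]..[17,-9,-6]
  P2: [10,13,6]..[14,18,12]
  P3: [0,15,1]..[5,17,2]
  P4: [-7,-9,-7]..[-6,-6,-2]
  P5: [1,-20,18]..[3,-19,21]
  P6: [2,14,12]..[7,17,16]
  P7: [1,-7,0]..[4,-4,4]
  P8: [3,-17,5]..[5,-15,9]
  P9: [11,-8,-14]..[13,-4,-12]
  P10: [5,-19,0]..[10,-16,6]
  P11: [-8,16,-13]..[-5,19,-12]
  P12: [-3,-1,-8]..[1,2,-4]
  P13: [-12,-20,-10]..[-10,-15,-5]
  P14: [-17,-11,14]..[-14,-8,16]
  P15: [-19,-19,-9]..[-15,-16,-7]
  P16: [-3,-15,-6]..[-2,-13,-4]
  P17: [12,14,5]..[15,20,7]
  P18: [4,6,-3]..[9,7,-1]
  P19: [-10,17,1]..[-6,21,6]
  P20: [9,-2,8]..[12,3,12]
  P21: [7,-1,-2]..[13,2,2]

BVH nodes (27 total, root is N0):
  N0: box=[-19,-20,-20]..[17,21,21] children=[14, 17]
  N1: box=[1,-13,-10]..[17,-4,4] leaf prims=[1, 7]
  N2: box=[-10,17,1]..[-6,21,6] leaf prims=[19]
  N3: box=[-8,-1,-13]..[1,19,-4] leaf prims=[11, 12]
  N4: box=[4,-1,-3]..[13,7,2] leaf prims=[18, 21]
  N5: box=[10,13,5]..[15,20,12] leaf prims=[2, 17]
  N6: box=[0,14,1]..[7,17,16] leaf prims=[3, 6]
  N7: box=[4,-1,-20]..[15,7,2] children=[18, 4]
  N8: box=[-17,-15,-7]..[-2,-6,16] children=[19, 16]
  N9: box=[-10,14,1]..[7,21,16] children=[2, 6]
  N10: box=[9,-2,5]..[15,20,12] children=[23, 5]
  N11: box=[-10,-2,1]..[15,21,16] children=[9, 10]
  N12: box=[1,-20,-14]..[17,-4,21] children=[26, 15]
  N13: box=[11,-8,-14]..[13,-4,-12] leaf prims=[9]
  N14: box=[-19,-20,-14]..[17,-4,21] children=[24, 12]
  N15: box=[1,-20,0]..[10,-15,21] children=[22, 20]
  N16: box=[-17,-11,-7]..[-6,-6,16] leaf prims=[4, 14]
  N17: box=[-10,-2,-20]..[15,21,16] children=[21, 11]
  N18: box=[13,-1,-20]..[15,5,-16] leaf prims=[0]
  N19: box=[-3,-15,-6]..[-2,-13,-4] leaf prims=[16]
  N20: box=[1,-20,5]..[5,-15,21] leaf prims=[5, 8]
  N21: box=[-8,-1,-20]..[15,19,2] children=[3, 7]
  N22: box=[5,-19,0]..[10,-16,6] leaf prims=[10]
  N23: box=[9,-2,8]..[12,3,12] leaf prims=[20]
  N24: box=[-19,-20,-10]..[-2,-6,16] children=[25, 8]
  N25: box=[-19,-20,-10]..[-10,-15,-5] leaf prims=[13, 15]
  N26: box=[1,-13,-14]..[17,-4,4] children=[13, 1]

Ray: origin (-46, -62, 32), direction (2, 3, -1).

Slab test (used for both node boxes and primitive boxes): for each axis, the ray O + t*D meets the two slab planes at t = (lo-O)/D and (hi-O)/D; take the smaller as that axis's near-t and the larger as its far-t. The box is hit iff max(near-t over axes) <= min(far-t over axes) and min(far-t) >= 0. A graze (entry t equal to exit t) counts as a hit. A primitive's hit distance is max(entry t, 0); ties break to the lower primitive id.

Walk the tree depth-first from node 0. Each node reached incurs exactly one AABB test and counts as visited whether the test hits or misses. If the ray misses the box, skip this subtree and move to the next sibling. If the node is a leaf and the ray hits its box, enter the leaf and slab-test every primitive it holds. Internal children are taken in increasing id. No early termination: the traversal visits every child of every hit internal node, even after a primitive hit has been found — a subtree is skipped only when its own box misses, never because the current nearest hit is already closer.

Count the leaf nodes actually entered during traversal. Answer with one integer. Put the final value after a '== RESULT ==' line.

Walk:
N0 x:[27/2,63/2] y:[14,83/3] z:[11,52] -> hit [14,83/3], descend [14, 17]
  N14 x:[27/2,63/2] y:[14,58/3] z:[11,46] -> hit [14,58/3], descend [12, 24]
    N12 x:[47/2,63/2] y:[14,58/3] z:[11,46] -> miss, prune
    N24 x:[27/2,22] y:[14,56/3] z:[16,42] -> hit [16,56/3], descend [8, 25]
      N8 x:[29/2,22] y:[47/3,56/3] z:[16,39] -> hit [16,56/3], descend [16, 19]
        N16 x:[29/2,20] y:[17,56/3] z:[16,39] -> hit [17,56/3] leaf, test {P4(miss), P14(miss)}
        N19 x:[43/2,22] y:[47/3,49/3] z:[36,38] -> miss, prune
      N25 x:[27/2,18] y:[14,47/3] z:[37,42] -> miss, prune
  N17 x:[18,61/2] y:[20,83/3] z:[16,52] -> hit [20,83/3], descend [11, 21]
    N11 x:[18,61/2] y:[20,83/3] z:[16,31] -> hit [20,83/3], descend [9, 10]
      N9 x:[18,53/2] y:[76/3,83/3] z:[16,31] -> hit [76/3,53/2], descend [2, 6]
        N2 x:[18,20] y:[79/3,83/3] z:[26,31] -> miss, prune
        N6 x:[23,53/2] y:[76/3,79/3] z:[16,31] -> hit [76/3,79/3] leaf, test {P3(miss), P6(miss)}
      N10 x:[55/2,61/2] y:[20,82/3] z:[20,27] -> miss, prune
    N21 x:[19,61/2] y:[61/3,27] z:[30,52] -> miss, prune

Summary -> nodes [0, 14, 12, 24, 8, 16, 19, 25, 17, 11, 9, 2, 6, 10, 21]; box-tests=15; leaf-entries=2; first=miss

== RESULT ==
2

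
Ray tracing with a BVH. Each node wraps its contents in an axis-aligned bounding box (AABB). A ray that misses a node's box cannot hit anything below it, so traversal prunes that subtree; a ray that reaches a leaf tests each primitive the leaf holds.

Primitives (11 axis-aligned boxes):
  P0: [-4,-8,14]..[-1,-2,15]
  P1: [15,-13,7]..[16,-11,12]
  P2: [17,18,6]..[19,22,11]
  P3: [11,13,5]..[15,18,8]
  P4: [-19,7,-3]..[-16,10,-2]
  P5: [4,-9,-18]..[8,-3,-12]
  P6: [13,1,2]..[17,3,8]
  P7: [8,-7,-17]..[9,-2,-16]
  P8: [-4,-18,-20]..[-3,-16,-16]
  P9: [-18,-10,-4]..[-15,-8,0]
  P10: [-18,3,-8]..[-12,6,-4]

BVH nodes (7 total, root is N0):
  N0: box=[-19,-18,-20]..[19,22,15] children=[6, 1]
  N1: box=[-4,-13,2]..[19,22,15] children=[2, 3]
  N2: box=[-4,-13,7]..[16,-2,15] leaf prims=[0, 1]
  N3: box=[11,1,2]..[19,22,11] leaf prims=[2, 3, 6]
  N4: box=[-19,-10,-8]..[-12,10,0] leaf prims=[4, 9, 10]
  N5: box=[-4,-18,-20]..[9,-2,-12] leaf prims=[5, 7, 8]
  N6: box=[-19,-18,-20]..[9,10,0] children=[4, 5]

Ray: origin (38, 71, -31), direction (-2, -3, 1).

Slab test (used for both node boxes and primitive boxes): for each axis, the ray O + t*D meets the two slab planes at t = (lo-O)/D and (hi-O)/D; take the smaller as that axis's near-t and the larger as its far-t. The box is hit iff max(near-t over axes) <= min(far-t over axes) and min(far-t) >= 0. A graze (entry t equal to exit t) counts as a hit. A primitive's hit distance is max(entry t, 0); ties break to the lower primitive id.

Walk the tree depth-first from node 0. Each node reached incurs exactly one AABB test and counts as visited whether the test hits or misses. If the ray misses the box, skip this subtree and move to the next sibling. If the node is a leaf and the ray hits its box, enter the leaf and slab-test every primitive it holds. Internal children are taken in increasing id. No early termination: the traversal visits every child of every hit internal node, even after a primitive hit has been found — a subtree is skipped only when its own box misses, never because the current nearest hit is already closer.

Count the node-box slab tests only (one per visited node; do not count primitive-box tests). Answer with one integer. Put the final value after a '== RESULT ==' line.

Walk:
N0 x:[19/2,57/2] y:[49/3,89/3] z:[11,46] -> hit [49/3,57/2], descend [1, 6]
  N1 x:[19/2,21] y:[49/3,28] z:[33,46] -> miss, prune
  N6 x:[29/2,57/2] y:[61/3,89/3] z:[11,31] -> hit [61/3,57/2], descend [4, 5]
    N4 x:[25,57/2] y:[61/3,27] z:[23,31] -> hit [25,27] leaf, test {P4(miss), P9@t=27, P10(miss)}
    N5 x:[29/2,21] y:[73/3,89/3] z:[11,19] -> miss, prune

Visited [0, 1, 6, 4, 5]. Tests: 5 box, 1 leaf. Nearest: P9.

== RESULT ==
5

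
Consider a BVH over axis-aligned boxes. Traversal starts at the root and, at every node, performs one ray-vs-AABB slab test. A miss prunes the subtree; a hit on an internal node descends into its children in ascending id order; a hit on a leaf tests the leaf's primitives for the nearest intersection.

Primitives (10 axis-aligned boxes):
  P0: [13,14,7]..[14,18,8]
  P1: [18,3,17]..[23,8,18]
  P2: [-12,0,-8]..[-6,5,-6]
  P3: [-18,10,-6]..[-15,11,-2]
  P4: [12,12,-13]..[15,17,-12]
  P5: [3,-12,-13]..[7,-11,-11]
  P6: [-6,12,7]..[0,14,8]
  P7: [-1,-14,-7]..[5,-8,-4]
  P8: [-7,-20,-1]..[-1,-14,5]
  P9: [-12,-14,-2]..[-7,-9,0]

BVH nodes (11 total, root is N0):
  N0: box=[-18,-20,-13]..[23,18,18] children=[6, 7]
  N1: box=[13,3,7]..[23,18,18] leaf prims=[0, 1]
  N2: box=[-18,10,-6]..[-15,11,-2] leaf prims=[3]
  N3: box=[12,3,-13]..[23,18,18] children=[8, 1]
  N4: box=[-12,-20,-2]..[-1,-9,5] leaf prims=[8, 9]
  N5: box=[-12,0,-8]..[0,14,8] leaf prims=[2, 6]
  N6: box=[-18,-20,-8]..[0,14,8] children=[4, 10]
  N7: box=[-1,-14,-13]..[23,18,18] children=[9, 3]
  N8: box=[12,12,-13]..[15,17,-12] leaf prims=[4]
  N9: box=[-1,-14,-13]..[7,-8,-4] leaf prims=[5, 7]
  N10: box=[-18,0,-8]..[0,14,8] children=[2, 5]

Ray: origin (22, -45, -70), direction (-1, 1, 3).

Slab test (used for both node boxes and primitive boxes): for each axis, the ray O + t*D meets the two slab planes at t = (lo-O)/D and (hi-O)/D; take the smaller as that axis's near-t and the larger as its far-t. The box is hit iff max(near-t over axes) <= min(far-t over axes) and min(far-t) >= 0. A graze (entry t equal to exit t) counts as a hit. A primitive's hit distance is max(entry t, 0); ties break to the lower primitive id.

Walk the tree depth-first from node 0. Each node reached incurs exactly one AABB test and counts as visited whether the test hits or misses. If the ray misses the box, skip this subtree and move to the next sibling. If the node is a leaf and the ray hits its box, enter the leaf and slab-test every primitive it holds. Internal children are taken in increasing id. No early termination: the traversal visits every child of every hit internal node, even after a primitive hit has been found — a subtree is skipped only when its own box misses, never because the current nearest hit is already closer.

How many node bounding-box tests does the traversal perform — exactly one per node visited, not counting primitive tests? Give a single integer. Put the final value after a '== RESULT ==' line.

Walk:
N0 x:[-1,40] y:[25,63] z:[19,88/3] -> hit [25,88/3], descend [6, 7]
  N6 x:[22,40] y:[25,59] z:[62/3,26] -> hit [25,26], descend [4, 10]
    N4 x:[23,34] y:[25,36] z:[68/3,25] -> hit [25,25] leaf, test {P8@t=25, P9(miss)}
    N10 x:[22,40] y:[45,59] z:[62/3,26] -> miss, prune
  N7 x:[-1,23] y:[31,63] z:[19,88/3] -> miss, prune

order=[0, 6, 4, 10, 7]  |boxes|=5  |leaves|=1  hit=P8

== RESULT ==
5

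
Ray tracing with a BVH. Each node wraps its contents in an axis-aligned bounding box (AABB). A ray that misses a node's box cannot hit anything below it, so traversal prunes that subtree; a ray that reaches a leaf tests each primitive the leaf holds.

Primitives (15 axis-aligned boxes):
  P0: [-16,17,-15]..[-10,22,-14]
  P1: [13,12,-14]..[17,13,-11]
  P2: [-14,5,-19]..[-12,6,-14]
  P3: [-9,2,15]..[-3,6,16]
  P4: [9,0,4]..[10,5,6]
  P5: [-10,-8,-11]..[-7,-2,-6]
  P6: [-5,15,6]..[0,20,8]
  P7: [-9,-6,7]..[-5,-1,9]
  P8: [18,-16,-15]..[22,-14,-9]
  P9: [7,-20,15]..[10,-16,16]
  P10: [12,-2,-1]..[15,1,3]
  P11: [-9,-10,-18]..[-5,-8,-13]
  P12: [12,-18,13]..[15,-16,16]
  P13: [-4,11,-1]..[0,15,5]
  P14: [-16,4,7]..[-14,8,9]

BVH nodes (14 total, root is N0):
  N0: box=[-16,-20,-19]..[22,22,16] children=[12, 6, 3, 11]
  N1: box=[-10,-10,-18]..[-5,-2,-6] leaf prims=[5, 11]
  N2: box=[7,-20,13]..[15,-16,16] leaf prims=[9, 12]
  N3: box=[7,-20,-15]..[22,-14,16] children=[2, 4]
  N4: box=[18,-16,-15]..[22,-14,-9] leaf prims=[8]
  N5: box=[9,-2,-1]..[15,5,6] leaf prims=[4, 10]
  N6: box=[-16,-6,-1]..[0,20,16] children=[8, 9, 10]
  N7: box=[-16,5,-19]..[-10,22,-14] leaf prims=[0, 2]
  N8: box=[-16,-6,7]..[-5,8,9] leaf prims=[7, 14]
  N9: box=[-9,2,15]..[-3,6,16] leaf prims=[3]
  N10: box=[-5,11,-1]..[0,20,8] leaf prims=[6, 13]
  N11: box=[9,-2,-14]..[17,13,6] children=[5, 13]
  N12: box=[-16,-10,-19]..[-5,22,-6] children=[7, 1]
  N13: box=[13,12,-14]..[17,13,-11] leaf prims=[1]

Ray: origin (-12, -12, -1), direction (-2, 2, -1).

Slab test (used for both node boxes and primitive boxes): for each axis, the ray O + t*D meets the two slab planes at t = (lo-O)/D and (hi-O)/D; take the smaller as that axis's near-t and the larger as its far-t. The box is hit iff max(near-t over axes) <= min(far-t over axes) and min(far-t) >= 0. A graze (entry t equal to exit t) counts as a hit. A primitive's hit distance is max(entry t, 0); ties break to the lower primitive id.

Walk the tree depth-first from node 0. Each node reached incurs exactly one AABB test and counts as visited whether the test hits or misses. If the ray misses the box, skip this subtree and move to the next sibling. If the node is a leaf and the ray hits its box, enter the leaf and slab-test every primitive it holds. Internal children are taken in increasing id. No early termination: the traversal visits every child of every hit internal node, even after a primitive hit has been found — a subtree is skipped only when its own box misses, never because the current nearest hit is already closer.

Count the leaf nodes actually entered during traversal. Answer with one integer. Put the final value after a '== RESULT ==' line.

Traverse from the root:
N0 x:[-17,2] y:[-4,17] z:[-17,18] -> hit [-4,2], descend [3, 6, 11, 12]
  N3 x:[-17,-19/2] y:[-4,-1] z:[-17,14] -> miss, prune
  N6 x:[-6,2] y:[3,16] z:[-17,0] -> miss, prune
  N11 x:[-29/2,-21/2] y:[5,25/2] z:[-7,13] -> miss, prune
  N12 x:[-7/2,2] y:[1,17] z:[5,18] -> miss, prune

Summary -> nodes [0, 3, 6, 11, 12]; box-tests=5; leaf-entries=0; first=miss

== RESULT ==
0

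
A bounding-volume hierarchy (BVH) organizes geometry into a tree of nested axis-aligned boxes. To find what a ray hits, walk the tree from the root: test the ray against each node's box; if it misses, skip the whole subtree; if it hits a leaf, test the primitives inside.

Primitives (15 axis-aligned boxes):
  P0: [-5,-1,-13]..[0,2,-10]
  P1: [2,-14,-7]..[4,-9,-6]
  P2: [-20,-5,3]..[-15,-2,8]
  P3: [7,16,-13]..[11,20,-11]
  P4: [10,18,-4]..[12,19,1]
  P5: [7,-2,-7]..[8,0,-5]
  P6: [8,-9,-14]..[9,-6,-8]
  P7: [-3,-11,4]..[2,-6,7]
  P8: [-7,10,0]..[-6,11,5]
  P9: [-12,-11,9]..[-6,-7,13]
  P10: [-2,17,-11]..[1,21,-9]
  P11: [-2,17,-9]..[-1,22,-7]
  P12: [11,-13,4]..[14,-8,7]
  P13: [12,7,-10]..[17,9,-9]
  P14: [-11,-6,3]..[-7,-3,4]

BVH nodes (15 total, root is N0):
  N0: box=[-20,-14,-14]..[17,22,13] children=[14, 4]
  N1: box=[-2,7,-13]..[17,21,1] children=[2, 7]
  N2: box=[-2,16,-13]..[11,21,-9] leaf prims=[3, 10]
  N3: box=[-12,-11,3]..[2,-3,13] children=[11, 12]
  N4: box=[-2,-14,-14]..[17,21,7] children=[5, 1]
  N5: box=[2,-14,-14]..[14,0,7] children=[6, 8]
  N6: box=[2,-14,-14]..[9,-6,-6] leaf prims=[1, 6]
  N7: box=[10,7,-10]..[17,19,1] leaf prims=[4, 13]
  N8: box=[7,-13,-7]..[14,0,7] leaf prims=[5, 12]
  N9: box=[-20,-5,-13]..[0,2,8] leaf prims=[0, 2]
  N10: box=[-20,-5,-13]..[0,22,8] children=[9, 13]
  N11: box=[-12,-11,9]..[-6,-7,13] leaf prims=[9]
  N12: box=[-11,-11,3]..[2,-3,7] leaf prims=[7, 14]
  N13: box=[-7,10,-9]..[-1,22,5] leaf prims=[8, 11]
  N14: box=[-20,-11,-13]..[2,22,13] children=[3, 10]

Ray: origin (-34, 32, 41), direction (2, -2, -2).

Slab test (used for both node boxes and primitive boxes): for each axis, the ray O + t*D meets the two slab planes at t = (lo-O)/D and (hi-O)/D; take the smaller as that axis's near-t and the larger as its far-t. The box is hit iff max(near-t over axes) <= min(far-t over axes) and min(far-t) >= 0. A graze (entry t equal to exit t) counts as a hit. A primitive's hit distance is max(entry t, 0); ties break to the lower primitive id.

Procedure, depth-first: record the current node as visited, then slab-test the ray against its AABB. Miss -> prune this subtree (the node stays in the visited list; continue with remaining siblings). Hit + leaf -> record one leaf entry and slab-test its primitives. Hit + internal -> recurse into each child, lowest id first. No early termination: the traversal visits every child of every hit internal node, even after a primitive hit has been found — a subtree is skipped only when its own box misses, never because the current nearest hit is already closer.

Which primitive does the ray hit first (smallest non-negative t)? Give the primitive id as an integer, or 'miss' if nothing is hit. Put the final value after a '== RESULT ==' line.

Walk:
N0 x:[7,51/2] y:[5,23] z:[14,55/2] -> hit [14,23], descend [4, 14]
  N4 x:[16,51/2] y:[11/2,23] z:[17,55/2] -> hit [17,23], descend [1, 5]
    N1 x:[16,51/2] y:[11/2,25/2] z:[20,27] -> miss, prune
    N5 x:[18,24] y:[16,23] z:[17,55/2] -> hit [18,23], descend [6, 8]
      N6 x:[18,43/2] y:[19,23] z:[47/2,55/2] -> miss, prune
      N8 x:[41/2,24] y:[16,45/2] z:[17,24] -> hit [41/2,45/2] leaf, test {P5(miss), P12(miss)}
  N14 x:[7,18] y:[5,43/2] z:[14,27] -> hit [14,18], descend [3, 10]
    N3 x:[11,18] y:[35/2,43/2] z:[14,19] -> hit [35/2,18], descend [11, 12]
      N11 x:[11,14] y:[39/2,43/2] z:[14,16] -> miss, prune
      N12 x:[23/2,18] y:[35/2,43/2] z:[17,19] -> hit [35/2,18] leaf, test {P7(miss), P14(miss)}
    N10 x:[7,17] y:[5,37/2] z:[33/2,27] -> hit [33/2,17], descend [9, 13]
      N9 x:[7,17] y:[15,37/2] z:[33/2,27] -> hit [33/2,17] leaf, test {P0(miss), P2(miss)}
      N13 x:[27/2,33/2] y:[5,11] z:[18,25] -> miss, prune

13 AABB tests over nodes [0, 4, 1, 5, 6, 8, 14, 3, 11, 12, 10, 9, 13]; 3 leaves entered; closest miss.

== RESULT ==
miss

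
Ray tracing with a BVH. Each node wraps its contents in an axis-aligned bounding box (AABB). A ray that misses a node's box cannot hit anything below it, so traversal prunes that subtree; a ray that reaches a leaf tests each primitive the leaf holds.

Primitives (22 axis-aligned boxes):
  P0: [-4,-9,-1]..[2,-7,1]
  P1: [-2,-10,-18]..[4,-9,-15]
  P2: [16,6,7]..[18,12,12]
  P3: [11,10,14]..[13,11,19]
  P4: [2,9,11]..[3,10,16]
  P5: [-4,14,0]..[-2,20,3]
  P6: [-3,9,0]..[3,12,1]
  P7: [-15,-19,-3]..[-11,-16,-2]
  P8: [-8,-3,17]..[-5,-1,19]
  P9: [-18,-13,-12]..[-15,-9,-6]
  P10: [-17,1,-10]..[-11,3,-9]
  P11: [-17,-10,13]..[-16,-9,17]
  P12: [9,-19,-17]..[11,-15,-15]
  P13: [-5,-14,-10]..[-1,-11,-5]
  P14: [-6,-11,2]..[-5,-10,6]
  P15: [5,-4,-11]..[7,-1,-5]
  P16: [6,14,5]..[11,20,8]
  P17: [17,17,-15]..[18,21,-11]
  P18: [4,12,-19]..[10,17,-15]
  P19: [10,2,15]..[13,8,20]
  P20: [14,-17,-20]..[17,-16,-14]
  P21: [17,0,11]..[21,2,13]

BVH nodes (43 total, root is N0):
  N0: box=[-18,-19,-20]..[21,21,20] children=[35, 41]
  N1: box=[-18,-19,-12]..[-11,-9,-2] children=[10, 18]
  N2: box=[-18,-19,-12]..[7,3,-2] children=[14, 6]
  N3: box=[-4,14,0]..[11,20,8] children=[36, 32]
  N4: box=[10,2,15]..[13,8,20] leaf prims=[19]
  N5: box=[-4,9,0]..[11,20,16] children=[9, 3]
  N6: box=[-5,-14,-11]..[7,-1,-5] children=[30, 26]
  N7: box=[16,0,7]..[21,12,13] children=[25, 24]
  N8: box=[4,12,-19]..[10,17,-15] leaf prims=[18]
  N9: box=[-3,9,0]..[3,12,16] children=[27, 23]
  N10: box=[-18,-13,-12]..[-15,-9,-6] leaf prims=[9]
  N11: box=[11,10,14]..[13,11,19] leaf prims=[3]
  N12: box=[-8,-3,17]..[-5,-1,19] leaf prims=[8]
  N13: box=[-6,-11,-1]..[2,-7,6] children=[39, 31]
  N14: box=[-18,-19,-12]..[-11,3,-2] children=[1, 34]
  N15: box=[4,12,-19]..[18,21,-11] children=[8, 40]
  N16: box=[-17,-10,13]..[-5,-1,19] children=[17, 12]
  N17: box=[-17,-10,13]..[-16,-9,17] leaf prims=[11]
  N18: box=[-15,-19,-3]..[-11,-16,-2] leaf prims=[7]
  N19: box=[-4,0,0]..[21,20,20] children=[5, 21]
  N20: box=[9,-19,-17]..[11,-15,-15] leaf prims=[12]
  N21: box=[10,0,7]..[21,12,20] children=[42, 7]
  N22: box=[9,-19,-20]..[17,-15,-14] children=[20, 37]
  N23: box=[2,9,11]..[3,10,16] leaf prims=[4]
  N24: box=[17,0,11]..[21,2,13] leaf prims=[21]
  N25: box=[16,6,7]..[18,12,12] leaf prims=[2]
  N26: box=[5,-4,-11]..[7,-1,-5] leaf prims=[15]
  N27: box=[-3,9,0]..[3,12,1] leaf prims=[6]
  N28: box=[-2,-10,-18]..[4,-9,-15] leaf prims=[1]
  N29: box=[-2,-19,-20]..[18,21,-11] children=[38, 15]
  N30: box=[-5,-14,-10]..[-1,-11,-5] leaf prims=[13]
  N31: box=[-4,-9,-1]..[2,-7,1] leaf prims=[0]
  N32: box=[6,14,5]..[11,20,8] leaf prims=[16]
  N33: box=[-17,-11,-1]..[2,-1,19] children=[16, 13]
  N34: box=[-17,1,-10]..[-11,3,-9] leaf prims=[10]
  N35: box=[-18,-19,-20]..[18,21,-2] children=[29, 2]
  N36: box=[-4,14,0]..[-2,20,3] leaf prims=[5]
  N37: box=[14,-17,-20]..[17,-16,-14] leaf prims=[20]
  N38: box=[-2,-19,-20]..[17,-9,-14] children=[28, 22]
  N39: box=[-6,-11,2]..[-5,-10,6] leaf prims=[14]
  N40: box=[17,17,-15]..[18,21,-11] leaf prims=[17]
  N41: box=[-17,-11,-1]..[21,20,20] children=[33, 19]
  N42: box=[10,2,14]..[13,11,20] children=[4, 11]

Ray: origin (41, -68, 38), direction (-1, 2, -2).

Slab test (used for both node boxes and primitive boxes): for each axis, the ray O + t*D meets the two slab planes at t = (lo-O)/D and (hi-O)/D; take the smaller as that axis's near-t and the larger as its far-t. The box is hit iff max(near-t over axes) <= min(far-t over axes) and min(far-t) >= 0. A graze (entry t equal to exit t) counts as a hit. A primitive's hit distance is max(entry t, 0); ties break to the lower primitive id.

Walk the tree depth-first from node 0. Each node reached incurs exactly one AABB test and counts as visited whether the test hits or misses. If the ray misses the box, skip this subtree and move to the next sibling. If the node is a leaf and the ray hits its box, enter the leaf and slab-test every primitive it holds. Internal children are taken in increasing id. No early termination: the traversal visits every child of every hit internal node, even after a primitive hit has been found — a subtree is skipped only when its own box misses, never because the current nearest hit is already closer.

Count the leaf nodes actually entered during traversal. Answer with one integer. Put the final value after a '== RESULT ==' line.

Traverse from the root:
N0 x:[20,59] y:[49/2,89/2] z:[9,29] -> hit [49/2,29], descend [35, 41]
  N35 x:[23,59] y:[49/2,89/2] z:[20,29] -> hit [49/2,29], descend [2, 29]
    N2 x:[34,59] y:[49/2,71/2] z:[20,25] -> miss, prune
    N29 x:[23,43] y:[49/2,89/2] z:[49/2,29] -> hit [49/2,29], descend [15, 38]
      N15 x:[23,37] y:[40,89/2] z:[49/2,57/2] -> miss, prune
      N38 x:[24,43] y:[49/2,59/2] z:[26,29] -> hit [26,29], descend [22, 28]
        N22 x:[24,32] y:[49/2,53/2] z:[26,29] -> hit [26,53/2], descend [20, 37]
          N20 x:[30,32] y:[49/2,53/2] z:[53/2,55/2] -> miss, prune
          N37 x:[24,27] y:[51/2,26] z:[26,29] -> hit [26,26] leaf, test {P20@t=26}
        N28 x:[37,43] y:[29,59/2] z:[53/2,28] -> miss, prune
  N41 x:[20,58] y:[57/2,44] z:[9,39/2] -> miss, prune

11 AABB tests over nodes [0, 35, 2, 29, 15, 38, 22, 20, 37, 28, 41]; 1 leaf entered; closest P20.

== RESULT ==
1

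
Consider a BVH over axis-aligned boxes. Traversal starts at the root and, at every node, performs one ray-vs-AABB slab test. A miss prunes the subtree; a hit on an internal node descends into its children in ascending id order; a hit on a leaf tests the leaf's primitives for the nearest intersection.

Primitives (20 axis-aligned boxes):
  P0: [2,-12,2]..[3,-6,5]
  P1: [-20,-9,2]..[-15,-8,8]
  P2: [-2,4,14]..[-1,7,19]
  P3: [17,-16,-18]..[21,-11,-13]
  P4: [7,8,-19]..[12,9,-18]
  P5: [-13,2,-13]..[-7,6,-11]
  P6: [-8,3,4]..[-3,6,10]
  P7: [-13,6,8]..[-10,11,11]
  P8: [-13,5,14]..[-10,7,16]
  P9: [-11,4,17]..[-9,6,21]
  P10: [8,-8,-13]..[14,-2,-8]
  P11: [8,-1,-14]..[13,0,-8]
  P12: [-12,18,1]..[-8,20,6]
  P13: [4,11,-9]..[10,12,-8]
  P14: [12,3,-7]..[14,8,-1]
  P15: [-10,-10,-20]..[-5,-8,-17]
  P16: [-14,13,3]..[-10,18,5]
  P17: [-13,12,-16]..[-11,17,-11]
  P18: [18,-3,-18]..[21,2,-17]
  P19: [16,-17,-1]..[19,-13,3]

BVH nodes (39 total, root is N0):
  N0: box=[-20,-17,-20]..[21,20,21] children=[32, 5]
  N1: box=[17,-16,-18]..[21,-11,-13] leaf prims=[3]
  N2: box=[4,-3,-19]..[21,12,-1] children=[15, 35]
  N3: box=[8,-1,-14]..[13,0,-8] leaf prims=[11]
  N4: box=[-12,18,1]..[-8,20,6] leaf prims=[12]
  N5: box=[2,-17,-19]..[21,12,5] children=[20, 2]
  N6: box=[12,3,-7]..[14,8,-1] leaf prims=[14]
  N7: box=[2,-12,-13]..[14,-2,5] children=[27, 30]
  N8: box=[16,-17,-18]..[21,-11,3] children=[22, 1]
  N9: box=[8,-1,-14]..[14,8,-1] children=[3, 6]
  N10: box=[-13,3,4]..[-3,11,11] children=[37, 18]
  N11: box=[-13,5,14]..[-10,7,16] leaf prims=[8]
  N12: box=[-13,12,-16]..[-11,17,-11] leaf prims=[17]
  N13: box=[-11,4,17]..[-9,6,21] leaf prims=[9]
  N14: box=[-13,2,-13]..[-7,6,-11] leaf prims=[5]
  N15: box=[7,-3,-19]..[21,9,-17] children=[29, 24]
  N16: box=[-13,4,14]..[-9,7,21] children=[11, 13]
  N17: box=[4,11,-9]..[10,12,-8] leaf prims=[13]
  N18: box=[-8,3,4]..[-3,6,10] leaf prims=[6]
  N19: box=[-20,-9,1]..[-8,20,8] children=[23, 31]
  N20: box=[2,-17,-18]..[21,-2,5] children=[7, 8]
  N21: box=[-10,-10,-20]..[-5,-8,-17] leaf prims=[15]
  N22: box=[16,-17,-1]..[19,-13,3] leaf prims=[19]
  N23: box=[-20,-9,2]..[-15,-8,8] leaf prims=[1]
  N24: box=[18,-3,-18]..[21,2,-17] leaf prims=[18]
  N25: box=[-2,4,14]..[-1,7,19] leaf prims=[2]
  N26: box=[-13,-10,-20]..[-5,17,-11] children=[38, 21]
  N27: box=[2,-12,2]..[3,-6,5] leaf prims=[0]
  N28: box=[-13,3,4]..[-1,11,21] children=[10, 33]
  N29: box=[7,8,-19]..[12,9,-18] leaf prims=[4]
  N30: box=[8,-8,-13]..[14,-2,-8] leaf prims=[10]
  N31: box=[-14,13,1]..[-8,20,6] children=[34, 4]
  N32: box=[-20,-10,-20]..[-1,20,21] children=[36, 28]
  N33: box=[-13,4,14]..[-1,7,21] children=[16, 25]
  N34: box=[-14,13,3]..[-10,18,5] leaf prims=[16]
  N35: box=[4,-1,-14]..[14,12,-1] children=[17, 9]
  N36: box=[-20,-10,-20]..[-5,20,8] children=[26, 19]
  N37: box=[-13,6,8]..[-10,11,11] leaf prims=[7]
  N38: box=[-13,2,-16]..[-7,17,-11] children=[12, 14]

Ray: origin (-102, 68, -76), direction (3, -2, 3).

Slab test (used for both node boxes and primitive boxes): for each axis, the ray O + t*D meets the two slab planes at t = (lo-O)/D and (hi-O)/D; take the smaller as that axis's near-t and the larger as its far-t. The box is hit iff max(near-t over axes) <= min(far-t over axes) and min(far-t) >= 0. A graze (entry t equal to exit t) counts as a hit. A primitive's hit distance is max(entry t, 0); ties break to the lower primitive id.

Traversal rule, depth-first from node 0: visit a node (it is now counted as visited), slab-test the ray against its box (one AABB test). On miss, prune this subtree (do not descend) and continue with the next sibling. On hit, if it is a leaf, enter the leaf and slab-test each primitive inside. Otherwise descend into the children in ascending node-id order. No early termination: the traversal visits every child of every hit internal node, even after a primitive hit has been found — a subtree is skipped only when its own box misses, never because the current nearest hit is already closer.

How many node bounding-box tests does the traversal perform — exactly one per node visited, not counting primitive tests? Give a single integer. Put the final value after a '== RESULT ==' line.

Trace the traversal:
N0 x:[82/3,41] y:[24,85/2] z:[56/3,97/3] -> hit [82/3,97/3], descend [5, 32]
  N5 x:[104/3,41] y:[28,85/2] z:[19,27] -> miss, prune
  N32 x:[82/3,101/3] y:[24,39] z:[56/3,97/3] -> hit [82/3,97/3], descend [28, 36]
    N28 x:[89/3,101/3] y:[57/2,65/2] z:[80/3,97/3] -> hit [89/3,97/3], descend [10, 33]
      N10 x:[89/3,33] y:[57/2,65/2] z:[80/3,29] -> miss, prune
      N33 x:[89/3,101/3] y:[61/2,32] z:[30,97/3] -> hit [61/2,32], descend [16, 25]
        N16 x:[89/3,31] y:[61/2,32] z:[30,97/3] -> hit [61/2,31], descend [11, 13]
          N11 x:[89/3,92/3] y:[61/2,63/2] z:[30,92/3] -> hit [61/2,92/3] leaf, test {P8@t=61/2}
          N13 x:[91/3,31] y:[31,32] z:[31,97/3] -> hit [31,31] leaf, test {P9@t=31}
        N25 x:[100/3,101/3] y:[61/2,32] z:[30,95/3] -> miss, prune
    N36 x:[82/3,97/3] y:[24,39] z:[56/3,28] -> hit [82/3,28], descend [19, 26]
      N19 x:[82/3,94/3] y:[24,77/2] z:[77/3,28] -> hit [82/3,28], descend [23, 31]
        N23 x:[82/3,29] y:[38,77/2] z:[26,28] -> miss, prune
        N31 x:[88/3,94/3] y:[24,55/2] z:[77/3,82/3] -> miss, prune
      N26 x:[89/3,97/3] y:[51/2,39] z:[56/3,65/3] -> miss, prune

Visited [0, 5, 32, 28, 10, 33, 16, 11, 13, 25, 36, 19, 23, 31, 26]. Tests: 15 box, 2 leaf. Nearest: P8.

== RESULT ==
15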